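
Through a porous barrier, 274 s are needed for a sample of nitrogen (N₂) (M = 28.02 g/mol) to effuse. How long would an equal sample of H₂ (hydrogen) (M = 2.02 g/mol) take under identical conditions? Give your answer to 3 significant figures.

73.6 s

From Graham's law, t_H₂/t_N₂ = √(M_H₂/M_N₂) = √(2.02/28.02) = √0.07209 = 0.2685.
So the time for H₂ is 274 × 0.2685 = 73.6 s.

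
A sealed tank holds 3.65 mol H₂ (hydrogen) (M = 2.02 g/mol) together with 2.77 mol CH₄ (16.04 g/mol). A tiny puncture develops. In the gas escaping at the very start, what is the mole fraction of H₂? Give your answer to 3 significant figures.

Each component's effusion rate ∝ (its partial pressure)·(1/√M) ∝ n_i/√M_i.
x_H₂(eff) = (n_H₂/√M_H₂) / (n_H₂/√M_H₂ + n_CH₄/√M_CH₄)
= (3.65/√2.02) / (3.65/√2.02 + 2.77/√16.04) = 2.568/(2.568 + 0.6916) = 0.788.

0.788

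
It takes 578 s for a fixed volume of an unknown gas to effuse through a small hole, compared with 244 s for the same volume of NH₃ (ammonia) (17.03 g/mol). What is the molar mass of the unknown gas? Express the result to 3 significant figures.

95.6 g/mol

From Graham's law, t_X/t_NH₃ = √(M_X/M_NH₃).
578/244 = 2.369 = √(M_X/17.03)
M_X = 17.03 × 2.369² = 17.03 × 5.611 = 95.6 g/mol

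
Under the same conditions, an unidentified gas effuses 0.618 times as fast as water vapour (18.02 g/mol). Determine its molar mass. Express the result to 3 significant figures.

Since effusion rate ∝ 1/√M, rate_X/rate_H₂O = √(M_H₂O/M_X).
0.618 = √(18.02/M_X)
M_X = 18.02 / 0.618² = 18.02 / 0.3819 = 47.2 g/mol

47.2 g/mol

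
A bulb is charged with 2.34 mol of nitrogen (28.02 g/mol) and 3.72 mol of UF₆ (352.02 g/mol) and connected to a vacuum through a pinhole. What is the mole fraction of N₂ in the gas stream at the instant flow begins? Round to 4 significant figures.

0.6904

Effusion rate of each component ∝ n_i/√M_i (partial pressure × 1/√M).
So x_N₂ in the escaping gas = (n_N₂/√M_N₂) / Σ(n_i/√M_i)
= (2.34/√28.02) / (2.34/√28.02 + 3.72/√352.02) = 0.4421/(0.4421 + 0.1983) = 0.6904.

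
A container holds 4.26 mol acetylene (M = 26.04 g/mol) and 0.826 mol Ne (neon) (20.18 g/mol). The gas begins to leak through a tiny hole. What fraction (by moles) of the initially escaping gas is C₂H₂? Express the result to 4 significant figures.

0.8195

Each component's effusion rate ∝ (its partial pressure)·(1/√M) ∝ n_i/√M_i.
So x_C₂H₂ in the escaping gas = (n_C₂H₂/√M_C₂H₂) / Σ(n_i/√M_i)
= (4.26/√26.04) / (4.26/√26.04 + 0.826/√20.18) = 0.8348/(0.8348 + 0.1839) = 0.8195.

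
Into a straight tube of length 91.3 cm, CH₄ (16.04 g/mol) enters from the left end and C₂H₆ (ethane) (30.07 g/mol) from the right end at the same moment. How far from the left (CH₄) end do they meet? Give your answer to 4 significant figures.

52.76 cm

Distances travelled in equal time are proportional to diffusion rates, so d_CH₄/d_C₂H₆ = √(M_C₂H₆/M_CH₄) = √(30.07/16.04) = 1.369.
With d_CH₄ + d_C₂H₆ = 91.3 cm, d_C₂H₆ = 91.3/(1 + 1.369) = 38.54 cm.
d_CH₄ = 91.3 − 38.54 = 52.76 cm.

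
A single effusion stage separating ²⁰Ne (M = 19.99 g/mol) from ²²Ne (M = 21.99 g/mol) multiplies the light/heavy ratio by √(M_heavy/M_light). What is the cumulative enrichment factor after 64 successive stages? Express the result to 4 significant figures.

21.14

Overall factor = α^64 with α = √(21.99/19.99), i.e. (21.99/19.99)^(64/2).
= 1.10005^32 = 21.14.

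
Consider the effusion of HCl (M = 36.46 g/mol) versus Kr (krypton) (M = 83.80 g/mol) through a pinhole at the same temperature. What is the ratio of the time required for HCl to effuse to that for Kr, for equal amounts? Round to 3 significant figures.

0.660

Using Graham's law: t_HCl/t_Kr = √(M_HCl/M_Kr) = √(36.46/83.80) = √0.4351 = 0.660.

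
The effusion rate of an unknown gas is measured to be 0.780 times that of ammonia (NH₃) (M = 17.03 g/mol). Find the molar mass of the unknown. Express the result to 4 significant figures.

27.99 g/mol

By Graham's law, rate_X/rate_NH₃ = √(M_NH₃/M_X).
0.780 = √(17.03/M_X)
M_X = 17.03 / 0.780² = 17.03 / 0.6084 = 27.99 g/mol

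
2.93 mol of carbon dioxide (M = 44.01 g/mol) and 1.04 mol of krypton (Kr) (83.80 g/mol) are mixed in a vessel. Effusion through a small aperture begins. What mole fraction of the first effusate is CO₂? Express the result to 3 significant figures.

0.795

The effusion rate of species i is ∝ p_i/√M_i ∝ n_i/√M_i.
So x_CO₂ in the escaping gas = (n_CO₂/√M_CO₂) / Σ(n_i/√M_i)
= (2.93/√44.01) / (2.93/√44.01 + 1.04/√83.80) = 0.4417/(0.4417 + 0.1136) = 0.795.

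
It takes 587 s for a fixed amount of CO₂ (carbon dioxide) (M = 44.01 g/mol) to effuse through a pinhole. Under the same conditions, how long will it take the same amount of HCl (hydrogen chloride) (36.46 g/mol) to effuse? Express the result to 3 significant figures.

Since effusion rate ∝ 1/√M, t_HCl/t_CO₂ = √(M_HCl/M_CO₂) = √(36.46/44.01) = √0.8284 = 0.9102.
So the time for HCl is 587 × 0.9102 = 534 s.

534 s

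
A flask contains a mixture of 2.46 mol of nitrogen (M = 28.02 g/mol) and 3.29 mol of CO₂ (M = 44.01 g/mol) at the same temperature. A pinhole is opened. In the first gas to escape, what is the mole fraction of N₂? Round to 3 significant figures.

Effusion rate of each component ∝ n_i/√M_i (partial pressure × 1/√M).
So x_N₂ in the escaping gas = (n_N₂/√M_N₂) / Σ(n_i/√M_i)
= (2.46/√28.02) / (2.46/√28.02 + 3.29/√44.01) = 0.4647/(0.4647 + 0.4959) = 0.484.

0.484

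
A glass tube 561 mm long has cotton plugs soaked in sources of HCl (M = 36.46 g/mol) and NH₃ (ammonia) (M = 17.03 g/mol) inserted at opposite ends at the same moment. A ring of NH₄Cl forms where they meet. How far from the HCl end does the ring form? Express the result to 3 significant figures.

The fronts meet when d_HCl + d_NH₃ = L with d_HCl/d_NH₃ = √(M_NH₃/M_HCl) (Graham's law). Here √(M_NH₃/M_HCl) = √(17.03/36.46) = 0.6834.
With d_HCl + d_NH₃ = 561 mm, d_NH₃ = 561/(1 + 0.6834) = 333.2 mm.
d_HCl = 561 − 333.2 = 228 mm.

228 mm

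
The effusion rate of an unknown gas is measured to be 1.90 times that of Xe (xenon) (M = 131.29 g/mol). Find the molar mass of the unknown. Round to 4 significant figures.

36.37 g/mol

From Graham's law, rate_X/rate_Xe = √(M_Xe/M_X).
1.90 = √(131.29/M_X)
M_X = 131.29 / 1.90² = 131.29 / 3.610 = 36.37 g/mol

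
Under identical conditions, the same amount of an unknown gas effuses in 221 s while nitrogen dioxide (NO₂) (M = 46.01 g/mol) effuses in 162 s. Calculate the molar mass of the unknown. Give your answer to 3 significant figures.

85.6 g/mol

From Graham's law, t_X/t_NO₂ = √(M_X/M_NO₂).
221/162 = 1.364 = √(M_X/46.01)
M_X = 46.01 × 1.364² = 46.01 × 1.861 = 85.6 g/mol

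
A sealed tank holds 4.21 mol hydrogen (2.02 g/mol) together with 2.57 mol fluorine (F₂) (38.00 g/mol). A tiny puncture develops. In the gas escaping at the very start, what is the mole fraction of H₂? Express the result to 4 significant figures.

0.8766

Each component's effusion rate ∝ (its partial pressure)·(1/√M) ∝ n_i/√M_i.
Mole fraction of H₂ in the effusate = (n_H₂/√M_H₂) / (n_H₂/√M_H₂ + n_F₂/√M_F₂)
= (4.21/√2.02) / (4.21/√2.02 + 2.57/√38.00) = 2.962/(2.962 + 0.4169) = 0.8766.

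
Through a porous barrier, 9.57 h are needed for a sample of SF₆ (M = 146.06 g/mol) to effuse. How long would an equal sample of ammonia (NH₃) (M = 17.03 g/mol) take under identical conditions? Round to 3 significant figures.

From Graham's law, t_NH₃/t_SF₆ = √(M_NH₃/M_SF₆) = √(17.03/146.06) = √0.1166 = 0.3415.
So the time for NH₃ is 9.57 × 0.3415 = 3.27 h.

3.27 h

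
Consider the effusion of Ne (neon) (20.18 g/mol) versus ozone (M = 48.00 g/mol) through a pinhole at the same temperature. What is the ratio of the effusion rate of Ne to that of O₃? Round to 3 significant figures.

By Graham's law, rate_Ne/rate_O₃ = √(M_O₃/M_Ne) = √(48.00/20.18) = √2.379 = 1.54.

1.54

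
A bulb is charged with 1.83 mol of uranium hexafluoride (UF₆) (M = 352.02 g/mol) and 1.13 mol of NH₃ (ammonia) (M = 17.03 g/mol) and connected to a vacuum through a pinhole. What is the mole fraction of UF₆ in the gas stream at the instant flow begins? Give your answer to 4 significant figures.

Rate_i ∝ x_i/√M_i (Graham's law weighted by mole fraction), so the effusate composition follows n_i/√M_i.
So x_UF₆ in the escaping gas = (n_UF₆/√M_UF₆) / Σ(n_i/√M_i)
= (1.83/√352.02) / (1.83/√352.02 + 1.13/√17.03) = 0.09754/(0.09754 + 0.2738) = 0.2626.

0.2626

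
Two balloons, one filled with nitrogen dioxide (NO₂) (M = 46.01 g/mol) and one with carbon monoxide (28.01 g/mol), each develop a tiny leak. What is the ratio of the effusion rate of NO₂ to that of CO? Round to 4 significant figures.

By Graham's law, rate_NO₂/rate_CO = √(M_CO/M_NO₂) = √(28.01/46.01) = √0.6088 = 0.7802.

0.7802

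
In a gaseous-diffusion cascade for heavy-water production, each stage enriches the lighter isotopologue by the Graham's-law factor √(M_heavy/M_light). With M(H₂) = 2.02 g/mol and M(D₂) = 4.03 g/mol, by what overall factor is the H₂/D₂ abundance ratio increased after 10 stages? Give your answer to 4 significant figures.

31.61

Overall factor = α^10 with α = √(4.03/2.02), i.e. (4.03/2.02)^(10/2).
= 1.99505^5 = 31.61.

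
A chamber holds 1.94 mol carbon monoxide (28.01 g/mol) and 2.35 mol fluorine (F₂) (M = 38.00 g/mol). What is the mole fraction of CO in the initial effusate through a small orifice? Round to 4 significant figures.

The effusion rate of species i is ∝ p_i/√M_i ∝ n_i/√M_i.
Mole fraction of CO in the effusate = (n_CO/√M_CO) / (n_CO/√M_CO + n_F₂/√M_F₂)
= (1.94/√28.01) / (1.94/√28.01 + 2.35/√38.00) = 0.3666/(0.3666 + 0.3812) = 0.4902.

0.4902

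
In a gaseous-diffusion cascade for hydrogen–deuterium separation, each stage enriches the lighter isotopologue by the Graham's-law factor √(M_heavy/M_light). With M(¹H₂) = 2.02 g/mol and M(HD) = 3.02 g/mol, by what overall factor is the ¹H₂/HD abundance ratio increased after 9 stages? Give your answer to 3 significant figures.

6.11

Each stage multiplies the ratio by α = √(3.02/2.02), so after 9 stages the overall factor is α^9 = (3.02/2.02)^(9/2).
= 1.49505^(9/2) = 6.11.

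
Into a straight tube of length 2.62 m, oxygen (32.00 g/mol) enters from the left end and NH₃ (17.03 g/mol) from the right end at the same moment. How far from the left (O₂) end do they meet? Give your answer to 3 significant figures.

Distances travelled in equal time are proportional to diffusion rates, so d_O₂/d_NH₃ = √(M_NH₃/M_O₂) = √(17.03/32.00) = 0.7295.
With d_O₂ + d_NH₃ = 2.62 m, d_NH₃ = 2.62/(1 + 0.7295) = 1.515 m.
d_O₂ = 2.62 − 1.515 = 1.11 m.

1.11 m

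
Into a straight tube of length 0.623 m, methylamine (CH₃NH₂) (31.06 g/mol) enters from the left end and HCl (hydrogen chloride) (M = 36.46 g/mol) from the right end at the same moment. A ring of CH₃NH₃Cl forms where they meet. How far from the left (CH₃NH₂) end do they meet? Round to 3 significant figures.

0.324 m

Graham's law gives d_CH₃NH₂/d_HCl = rate_CH₃NH₂/rate_HCl = √(M_HCl/M_CH₃NH₂) = √(36.46/31.06) = 1.083.
With d_CH₃NH₂ + d_HCl = 0.623 m, d_HCl = 0.623/(1 + 1.083) = 0.2990 m.
d_CH₃NH₂ = 0.623 − 0.2990 = 0.324 m.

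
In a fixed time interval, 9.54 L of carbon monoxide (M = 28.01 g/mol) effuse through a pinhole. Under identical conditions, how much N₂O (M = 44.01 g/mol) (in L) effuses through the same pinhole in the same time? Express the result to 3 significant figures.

From Graham's law, rate_N₂O/rate_CO = √(M_CO/M_N₂O) = √(28.01/44.01) = √0.6364 = 0.7978.
So the volume for N₂O is 9.54 × 0.7978 = 7.61 L.

7.61 L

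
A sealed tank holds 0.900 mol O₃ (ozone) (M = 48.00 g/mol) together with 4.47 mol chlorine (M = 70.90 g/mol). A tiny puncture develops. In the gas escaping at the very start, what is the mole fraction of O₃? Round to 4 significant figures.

0.1966

Each component's effusion rate ∝ (its partial pressure)·(1/√M) ∝ n_i/√M_i.
So x_O₃ in the escaping gas = (n_O₃/√M_O₃) / Σ(n_i/√M_i)
= (0.900/√48.00) / (0.900/√48.00 + 4.47/√70.90) = 0.1299/(0.1299 + 0.5309) = 0.1966.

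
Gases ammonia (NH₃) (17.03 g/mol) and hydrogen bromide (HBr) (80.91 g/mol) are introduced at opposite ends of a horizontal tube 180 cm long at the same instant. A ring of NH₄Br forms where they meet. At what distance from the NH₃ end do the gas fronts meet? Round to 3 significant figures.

Distances travelled in equal time are proportional to diffusion rates, so d_NH₃/d_HBr = √(M_HBr/M_NH₃) = √(80.91/17.03) = 2.180.
With d_NH₃ + d_HBr = 180 cm, d_HBr = 180/(1 + 2.180) = 56.61 cm.
d_NH₃ = 180 − 56.61 = 123 cm.

123 cm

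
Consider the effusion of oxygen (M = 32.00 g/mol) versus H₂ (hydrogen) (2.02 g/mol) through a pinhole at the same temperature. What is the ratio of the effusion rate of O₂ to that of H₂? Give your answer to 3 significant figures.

Using Graham's law: rate_O₂/rate_H₂ = √(M_H₂/M_O₂) = √(2.02/32.00) = √0.06313 = 0.251.

0.251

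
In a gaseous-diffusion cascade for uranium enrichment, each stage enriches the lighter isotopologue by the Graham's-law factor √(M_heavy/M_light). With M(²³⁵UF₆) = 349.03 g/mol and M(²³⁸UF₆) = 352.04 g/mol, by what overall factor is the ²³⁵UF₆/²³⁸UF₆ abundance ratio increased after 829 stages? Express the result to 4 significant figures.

After 829 stages the ratio has grown by (√(352.04/349.03))^829 = (352.04/349.03)^(829/2).
= 1.00862^(829/2) = 35.14.

35.14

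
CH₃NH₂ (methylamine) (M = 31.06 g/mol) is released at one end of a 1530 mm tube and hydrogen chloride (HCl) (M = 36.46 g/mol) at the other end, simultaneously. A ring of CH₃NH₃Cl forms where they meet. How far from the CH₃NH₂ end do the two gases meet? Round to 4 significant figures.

795.6 mm

The fronts meet when d_CH₃NH₂ + d_HCl = L with d_CH₃NH₂/d_HCl = √(M_HCl/M_CH₃NH₂) (Graham's law). Here √(M_HCl/M_CH₃NH₂) = √(36.46/31.06) = 1.083.
With d_CH₃NH₂ + d_HCl = 1530 mm, d_HCl = 1530/(1 + 1.083) = 734.4 mm.
d_CH₃NH₂ = 1530 − 734.4 = 795.6 mm.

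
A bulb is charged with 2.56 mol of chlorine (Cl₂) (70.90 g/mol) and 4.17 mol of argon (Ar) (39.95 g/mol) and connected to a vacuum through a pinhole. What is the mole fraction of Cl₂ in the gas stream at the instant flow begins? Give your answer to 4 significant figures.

The effusion rate of species i is ∝ p_i/√M_i ∝ n_i/√M_i.
Mole fraction of Cl₂ in the effusate = (n_Cl₂/√M_Cl₂) / (n_Cl₂/√M_Cl₂ + n_Ar/√M_Ar)
= (2.56/√70.90) / (2.56/√70.90 + 4.17/√39.95) = 0.3040/(0.3040 + 0.6597) = 0.3155.

0.3155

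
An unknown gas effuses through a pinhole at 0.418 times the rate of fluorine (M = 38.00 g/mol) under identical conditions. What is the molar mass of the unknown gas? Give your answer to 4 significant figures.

217.5 g/mol

Since effusion rate ∝ 1/√M, rate_X/rate_F₂ = √(M_F₂/M_X).
0.418 = √(38.00/M_X)
M_X = 38.00 / 0.418² = 38.00 / 0.1747 = 217.5 g/mol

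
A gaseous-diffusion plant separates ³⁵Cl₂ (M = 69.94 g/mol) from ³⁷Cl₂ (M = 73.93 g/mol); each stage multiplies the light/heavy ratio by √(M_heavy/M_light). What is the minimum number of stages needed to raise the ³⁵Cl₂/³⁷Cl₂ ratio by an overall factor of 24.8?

Per stage α = (73.93/69.94)^(1/2) = 1.05705^0.5, giving ln α = 0.02774.
Need α^N ≥ 24.8 ⇒ N ≥ ln(24.8) / ln α = 3.211 / 0.02774 = 115.75.
So at least 116 stages are needed.

116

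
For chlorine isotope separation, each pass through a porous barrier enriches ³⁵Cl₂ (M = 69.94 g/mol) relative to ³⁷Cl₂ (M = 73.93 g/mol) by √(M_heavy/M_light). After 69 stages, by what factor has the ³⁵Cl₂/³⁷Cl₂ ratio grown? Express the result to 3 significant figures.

After 69 stages the ratio has grown by (√(73.93/69.94))^69 = (73.93/69.94)^(69/2).
= 1.05705^(69/2) = 6.78.

6.78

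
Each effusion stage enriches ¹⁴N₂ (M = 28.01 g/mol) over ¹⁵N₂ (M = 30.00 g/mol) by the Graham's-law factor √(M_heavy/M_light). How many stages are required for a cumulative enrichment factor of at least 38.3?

Single-stage factor α = √(30.00/28.01), so ln α = ½ ln(1.07105) = 0.03432.
Need α^N ≥ 38.3 ⇒ N ≥ ln(38.3) / ln α = 3.645 / 0.03432 = 106.23.
Rounding up, N = 107 stages.

107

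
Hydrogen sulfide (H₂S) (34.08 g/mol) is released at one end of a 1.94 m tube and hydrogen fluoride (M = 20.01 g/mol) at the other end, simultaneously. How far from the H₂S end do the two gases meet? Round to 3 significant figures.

The fronts meet when d_H₂S + d_HF = L with d_H₂S/d_HF = √(M_HF/M_H₂S) (Graham's law). Here √(M_HF/M_H₂S) = √(20.01/34.08) = 0.7663.
With d_H₂S + d_HF = 1.94 m, d_HF = 1.94/(1 + 0.7663) = 1.098 m.
d_H₂S = 1.94 − 1.098 = 0.842 m.

0.842 m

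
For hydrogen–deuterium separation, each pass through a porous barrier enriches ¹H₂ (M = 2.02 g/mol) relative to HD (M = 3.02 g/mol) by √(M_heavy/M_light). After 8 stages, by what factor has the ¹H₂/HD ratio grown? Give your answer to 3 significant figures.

Overall factor = α^8 with α = √(3.02/2.02), i.e. (3.02/2.02)^(8/2).
= 1.49505^4 = 5.00.

5.00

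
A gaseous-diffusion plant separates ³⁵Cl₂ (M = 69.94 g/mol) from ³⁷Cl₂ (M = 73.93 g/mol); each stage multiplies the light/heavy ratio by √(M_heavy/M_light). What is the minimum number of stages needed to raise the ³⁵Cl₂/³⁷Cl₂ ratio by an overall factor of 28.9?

122

Per stage α = (73.93/69.94)^(1/2) = 1.05705^0.5, giving ln α = 0.02774.
Need α^N ≥ 28.9 ⇒ N ≥ ln(28.9) / ln α = 3.364 / 0.02774 = 121.26.
Rounding up, N = 122 stages.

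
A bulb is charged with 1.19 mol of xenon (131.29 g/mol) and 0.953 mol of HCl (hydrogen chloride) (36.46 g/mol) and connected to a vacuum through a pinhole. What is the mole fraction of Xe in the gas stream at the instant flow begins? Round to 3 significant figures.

0.397

Effusion rate of each component ∝ n_i/√M_i (partial pressure × 1/√M).
Mole fraction of Xe in the effusate = (n_Xe/√M_Xe) / (n_Xe/√M_Xe + n_HCl/√M_HCl)
= (1.19/√131.29) / (1.19/√131.29 + 0.953/√36.46) = 0.1039/(0.1039 + 0.1578) = 0.397.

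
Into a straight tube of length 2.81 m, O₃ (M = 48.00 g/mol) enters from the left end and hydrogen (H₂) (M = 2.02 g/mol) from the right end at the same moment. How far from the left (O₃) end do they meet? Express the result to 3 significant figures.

0.478 m

Distances travelled in equal time are proportional to diffusion rates, so d_O₃/d_H₂ = √(M_H₂/M_O₃) = √(2.02/48.00) = 0.2051.
With d_O₃ + d_H₂ = 2.81 m, d_H₂ = 2.81/(1 + 0.2051) = 2.332 m.
d_O₃ = 2.81 − 2.332 = 0.478 m.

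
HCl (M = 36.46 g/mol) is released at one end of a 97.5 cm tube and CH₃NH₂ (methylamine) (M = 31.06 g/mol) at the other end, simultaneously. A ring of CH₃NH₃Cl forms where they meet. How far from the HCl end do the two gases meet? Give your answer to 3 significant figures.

46.8 cm

Graham's law gives d_HCl/d_CH₃NH₂ = rate_HCl/rate_CH₃NH₂ = √(M_CH₃NH₂/M_HCl) = √(31.06/36.46) = 0.9230.
With d_HCl + d_CH₃NH₂ = 97.5 cm, d_CH₃NH₂ = 97.5/(1 + 0.9230) = 50.70 cm.
d_HCl = 97.5 − 50.70 = 46.8 cm.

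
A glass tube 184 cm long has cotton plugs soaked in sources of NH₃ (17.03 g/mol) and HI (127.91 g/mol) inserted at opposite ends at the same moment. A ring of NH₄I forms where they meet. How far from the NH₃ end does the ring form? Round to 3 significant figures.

The fronts meet when d_NH₃ + d_HI = L with d_NH₃/d_HI = √(M_HI/M_NH₃) (Graham's law). Here √(M_HI/M_NH₃) = √(127.91/17.03) = 2.741.
With d_NH₃ + d_HI = 184 cm, d_HI = 184/(1 + 2.741) = 49.19 cm.
d_NH₃ = 184 − 49.19 = 135 cm.

135 cm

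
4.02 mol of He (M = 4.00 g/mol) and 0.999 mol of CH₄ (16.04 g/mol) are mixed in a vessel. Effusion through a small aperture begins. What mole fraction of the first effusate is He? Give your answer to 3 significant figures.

Effusion rate of each component ∝ n_i/√M_i (partial pressure × 1/√M).
So x_He in the escaping gas = (n_He/√M_He) / Σ(n_i/√M_i)
= (4.02/√4.00) / (4.02/√4.00 + 0.999/√16.04) = 2.010/(2.010 + 0.2494) = 0.890.

0.890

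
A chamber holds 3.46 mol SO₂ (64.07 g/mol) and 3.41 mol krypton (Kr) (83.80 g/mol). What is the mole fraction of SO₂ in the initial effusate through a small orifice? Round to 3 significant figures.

0.537

Rate_i ∝ x_i/√M_i (Graham's law weighted by mole fraction), so the effusate composition follows n_i/√M_i.
So x_SO₂ in the escaping gas = (n_SO₂/√M_SO₂) / Σ(n_i/√M_i)
= (3.46/√64.07) / (3.46/√64.07 + 3.41/√83.80) = 0.4323/(0.4323 + 0.3725) = 0.537.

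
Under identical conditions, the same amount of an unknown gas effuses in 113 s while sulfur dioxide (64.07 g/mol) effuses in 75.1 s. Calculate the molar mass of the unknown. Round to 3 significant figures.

145 g/mol

Using Graham's law: t_X/t_SO₂ = √(M_X/M_SO₂).
113/75.1 = 1.505 = √(M_X/64.07)
M_X = 64.07 × 1.505² = 64.07 × 2.264 = 145 g/mol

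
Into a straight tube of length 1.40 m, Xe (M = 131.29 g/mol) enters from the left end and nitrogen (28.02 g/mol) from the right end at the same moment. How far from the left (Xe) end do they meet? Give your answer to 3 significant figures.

In equal time, each gas travels a distance ∝ its rate ∝ 1/√M, so d_Xe/d_N₂ = √(M_N₂/M_Xe) = √(28.02/131.29) = 0.4620.
With d_Xe + d_N₂ = 1.40 m, d_N₂ = 1.40/(1 + 0.4620) = 0.9576 m.
d_Xe = 1.40 − 0.9576 = 0.442 m.

0.442 m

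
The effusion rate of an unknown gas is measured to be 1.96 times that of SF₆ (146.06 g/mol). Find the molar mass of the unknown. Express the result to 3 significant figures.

Graham's law gives rate_X/rate_SF₆ = √(M_SF₆/M_X).
1.96 = √(146.06/M_X)
M_X = 146.06 / 1.96² = 146.06 / 3.842 = 38.0 g/mol

38.0 g/mol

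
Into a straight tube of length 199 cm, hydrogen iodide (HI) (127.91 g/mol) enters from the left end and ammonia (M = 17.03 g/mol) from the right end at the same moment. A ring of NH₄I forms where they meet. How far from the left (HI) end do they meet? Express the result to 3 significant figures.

53.2 cm

In equal time, each gas travels a distance ∝ its rate ∝ 1/√M, so d_HI/d_NH₃ = √(M_NH₃/M_HI) = √(17.03/127.91) = 0.3649.
With d_HI + d_NH₃ = 199 cm, d_NH₃ = 199/(1 + 0.3649) = 145.8 cm.
d_HI = 199 − 145.8 = 53.2 cm.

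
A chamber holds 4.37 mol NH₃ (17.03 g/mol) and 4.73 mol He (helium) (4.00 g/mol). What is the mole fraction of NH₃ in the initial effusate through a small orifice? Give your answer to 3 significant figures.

The effusion rate of species i is ∝ p_i/√M_i ∝ n_i/√M_i.
Mole fraction of NH₃ in the effusate = (n_NH₃/√M_NH₃) / (n_NH₃/√M_NH₃ + n_He/√M_He)
= (4.37/√17.03) / (4.37/√17.03 + 4.73/√4.00) = 1.059/(1.059 + 2.365) = 0.309.

0.309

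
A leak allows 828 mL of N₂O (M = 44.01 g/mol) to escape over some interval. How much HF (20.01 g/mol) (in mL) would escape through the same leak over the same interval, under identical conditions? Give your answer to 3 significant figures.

1230 mL

By Graham's law, rate_HF/rate_N₂O = √(M_N₂O/M_HF) = √(44.01/20.01) = √2.199 = 1.483.
So the volume for HF is 828 × 1.483 = 1230 mL.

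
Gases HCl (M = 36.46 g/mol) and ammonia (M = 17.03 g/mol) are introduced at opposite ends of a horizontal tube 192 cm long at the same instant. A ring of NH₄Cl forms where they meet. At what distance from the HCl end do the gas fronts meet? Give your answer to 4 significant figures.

The fronts meet when d_HCl + d_NH₃ = L with d_HCl/d_NH₃ = √(M_NH₃/M_HCl) (Graham's law). Here √(M_NH₃/M_HCl) = √(17.03/36.46) = 0.6834.
With d_HCl + d_NH₃ = 192 cm, d_NH₃ = 192/(1 + 0.6834) = 114.1 cm.
d_HCl = 192 − 114.1 = 77.95 cm.

77.95 cm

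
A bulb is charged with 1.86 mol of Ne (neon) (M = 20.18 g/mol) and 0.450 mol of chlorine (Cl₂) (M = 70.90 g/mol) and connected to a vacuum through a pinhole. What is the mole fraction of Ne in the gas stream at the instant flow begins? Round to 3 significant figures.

Each component's effusion rate ∝ (its partial pressure)·(1/√M) ∝ n_i/√M_i.
x_Ne(eff) = (n_Ne/√M_Ne) / (n_Ne/√M_Ne + n_Cl₂/√M_Cl₂)
= (1.86/√20.18) / (1.86/√20.18 + 0.450/√70.90) = 0.4140/(0.4140 + 0.05344) = 0.886.

0.886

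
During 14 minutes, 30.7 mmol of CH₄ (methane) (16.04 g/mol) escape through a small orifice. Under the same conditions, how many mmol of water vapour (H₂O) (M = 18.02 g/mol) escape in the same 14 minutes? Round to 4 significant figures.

28.96 mmol

By Graham's law, rate_H₂O/rate_CH₄ = √(M_CH₄/M_H₂O) = √(16.04/18.02) = √0.8901 = 0.9435.
So the amount for H₂O is 30.7 × 0.9435 = 28.96 mmol.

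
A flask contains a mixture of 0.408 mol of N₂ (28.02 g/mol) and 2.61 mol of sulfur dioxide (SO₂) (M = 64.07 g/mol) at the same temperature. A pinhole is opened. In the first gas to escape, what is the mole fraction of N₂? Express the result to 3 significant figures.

Each component's effusion rate ∝ (its partial pressure)·(1/√M) ∝ n_i/√M_i.
Mole fraction of N₂ in the effusate = (n_N₂/√M_N₂) / (n_N₂/√M_N₂ + n_SO₂/√M_SO₂)
= (0.408/√28.02) / (0.408/√28.02 + 2.61/√64.07) = 0.07708/(0.07708 + 0.3261) = 0.191.

0.191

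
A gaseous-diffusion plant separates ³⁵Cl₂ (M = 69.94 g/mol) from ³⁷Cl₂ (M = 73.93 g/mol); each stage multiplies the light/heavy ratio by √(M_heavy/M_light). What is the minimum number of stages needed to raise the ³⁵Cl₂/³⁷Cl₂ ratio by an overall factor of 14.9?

98

Per stage α = (73.93/69.94)^(1/2) = 1.05705^0.5, giving ln α = 0.02774.
Need α^N ≥ 14.9 ⇒ N ≥ ln(14.9) / ln α = 2.701 / 0.02774 = 97.38.
Minimum whole number of stages: N = 98.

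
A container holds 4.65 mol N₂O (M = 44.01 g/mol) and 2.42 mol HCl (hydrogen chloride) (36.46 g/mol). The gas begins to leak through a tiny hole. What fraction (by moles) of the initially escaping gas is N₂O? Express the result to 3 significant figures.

Each component's effusion rate ∝ (its partial pressure)·(1/√M) ∝ n_i/√M_i.
So x_N₂O in the escaping gas = (n_N₂O/√M_N₂O) / Σ(n_i/√M_i)
= (4.65/√44.01) / (4.65/√44.01 + 2.42/√36.46) = 0.7009/(0.7009 + 0.4008) = 0.636.

0.636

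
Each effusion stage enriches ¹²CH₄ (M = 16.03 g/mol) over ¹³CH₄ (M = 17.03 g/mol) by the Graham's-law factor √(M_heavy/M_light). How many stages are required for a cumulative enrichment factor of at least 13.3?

86

With α = √(17.03/16.03) per stage, ln α = ½ ln(1.06238) = 0.03026.
Need α^N ≥ 13.3 ⇒ N ≥ ln(13.3) / ln α = 2.588 / 0.03026 = 85.53.
Rounding up, N = 86 stages.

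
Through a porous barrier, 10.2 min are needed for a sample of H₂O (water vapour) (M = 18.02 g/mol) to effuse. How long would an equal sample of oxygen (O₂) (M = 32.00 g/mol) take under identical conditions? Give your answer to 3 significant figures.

From Graham's law, t_O₂/t_H₂O = √(M_O₂/M_H₂O) = √(32.00/18.02) = √1.776 = 1.333.
So the time for O₂ is 10.2 × 1.333 = 13.6 min.

13.6 min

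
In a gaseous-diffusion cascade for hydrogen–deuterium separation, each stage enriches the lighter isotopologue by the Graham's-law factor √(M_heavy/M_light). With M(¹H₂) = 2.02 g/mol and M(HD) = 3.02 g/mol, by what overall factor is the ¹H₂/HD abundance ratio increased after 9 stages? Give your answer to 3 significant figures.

Each stage multiplies the ratio by α = √(3.02/2.02), so after 9 stages the overall factor is α^9 = (3.02/2.02)^(9/2).
= 1.49505^(9/2) = 6.11.

6.11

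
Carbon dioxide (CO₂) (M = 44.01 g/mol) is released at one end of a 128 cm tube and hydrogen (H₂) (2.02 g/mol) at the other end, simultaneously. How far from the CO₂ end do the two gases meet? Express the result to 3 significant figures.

22.6 cm

Distances travelled in equal time are proportional to diffusion rates, so d_CO₂/d_H₂ = √(M_H₂/M_CO₂) = √(2.02/44.01) = 0.2142.
With d_CO₂ + d_H₂ = 128 cm, d_H₂ = 128/(1 + 0.2142) = 105.4 cm.
d_CO₂ = 128 − 105.4 = 22.6 cm.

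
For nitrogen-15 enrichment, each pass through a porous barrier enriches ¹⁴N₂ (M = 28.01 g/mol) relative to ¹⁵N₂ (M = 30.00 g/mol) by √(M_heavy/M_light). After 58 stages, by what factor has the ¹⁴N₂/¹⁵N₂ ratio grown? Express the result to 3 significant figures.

7.32

Overall factor = α^58 with α = √(30.00/28.01), i.e. (30.00/28.01)^(58/2).
= 1.07105^29 = 7.32.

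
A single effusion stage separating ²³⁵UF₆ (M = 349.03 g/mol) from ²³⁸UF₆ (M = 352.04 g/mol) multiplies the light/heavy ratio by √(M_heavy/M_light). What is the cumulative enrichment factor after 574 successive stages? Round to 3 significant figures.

11.8

The single-stage factor is √(M_heavy/M_light), so 574 stages give [√(352.04/349.03)]^574 = (352.04/349.03)^(574/2).
= 1.00862^287 = 11.8.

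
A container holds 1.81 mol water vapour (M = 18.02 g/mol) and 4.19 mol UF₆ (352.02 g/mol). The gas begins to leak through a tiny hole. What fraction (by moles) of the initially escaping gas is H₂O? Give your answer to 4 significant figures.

0.6563

The effusion rate of species i is ∝ p_i/√M_i ∝ n_i/√M_i.
Mole fraction of H₂O in the effusate = (n_H₂O/√M_H₂O) / (n_H₂O/√M_H₂O + n_UF₆/√M_UF₆)
= (1.81/√18.02) / (1.81/√18.02 + 4.19/√352.02) = 0.4264/(0.4264 + 0.2233) = 0.6563.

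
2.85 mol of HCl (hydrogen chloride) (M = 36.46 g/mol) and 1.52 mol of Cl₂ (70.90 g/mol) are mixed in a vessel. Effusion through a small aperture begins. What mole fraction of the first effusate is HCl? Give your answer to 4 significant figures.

0.7233

Each component's effusion rate ∝ (its partial pressure)·(1/√M) ∝ n_i/√M_i.
So x_HCl in the escaping gas = (n_HCl/√M_HCl) / Σ(n_i/√M_i)
= (2.85/√36.46) / (2.85/√36.46 + 1.52/√70.90) = 0.4720/(0.4720 + 0.1805) = 0.7233.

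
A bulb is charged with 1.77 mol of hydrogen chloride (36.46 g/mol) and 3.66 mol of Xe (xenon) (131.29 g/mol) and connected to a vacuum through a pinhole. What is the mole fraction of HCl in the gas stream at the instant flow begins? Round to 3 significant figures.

0.479

The effusion rate of species i is ∝ p_i/√M_i ∝ n_i/√M_i.
Mole fraction of HCl in the effusate = (n_HCl/√M_HCl) / (n_HCl/√M_HCl + n_Xe/√M_Xe)
= (1.77/√36.46) / (1.77/√36.46 + 3.66/√131.29) = 0.2931/(0.2931 + 0.3194) = 0.479.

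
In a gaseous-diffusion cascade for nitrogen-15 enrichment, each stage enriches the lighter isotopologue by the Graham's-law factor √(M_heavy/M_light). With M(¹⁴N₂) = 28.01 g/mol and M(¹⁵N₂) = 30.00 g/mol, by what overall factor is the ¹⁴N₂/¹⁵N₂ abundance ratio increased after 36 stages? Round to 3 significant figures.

3.44

Overall factor = α^36 with α = √(30.00/28.01), i.e. (30.00/28.01)^(36/2).
= 1.07105^18 = 3.44.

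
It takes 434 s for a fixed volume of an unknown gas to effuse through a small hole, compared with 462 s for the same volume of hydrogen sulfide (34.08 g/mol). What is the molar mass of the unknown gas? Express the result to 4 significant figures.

30.07 g/mol

Since effusion rate ∝ 1/√M, t_X/t_H₂S = √(M_X/M_H₂S).
434/462 = 0.9394 = √(M_X/34.08)
M_X = 34.08 × 0.9394² = 34.08 × 0.8825 = 30.07 g/mol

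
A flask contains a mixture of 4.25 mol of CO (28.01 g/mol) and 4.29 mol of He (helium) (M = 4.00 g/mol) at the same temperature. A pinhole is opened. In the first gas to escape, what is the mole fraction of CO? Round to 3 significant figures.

Rate_i ∝ x_i/√M_i (Graham's law weighted by mole fraction), so the effusate composition follows n_i/√M_i.
Mole fraction of CO in the effusate = (n_CO/√M_CO) / (n_CO/√M_CO + n_He/√M_He)
= (4.25/√28.01) / (4.25/√28.01 + 4.29/√4.00) = 0.8030/(0.8030 + 2.145) = 0.272.

0.272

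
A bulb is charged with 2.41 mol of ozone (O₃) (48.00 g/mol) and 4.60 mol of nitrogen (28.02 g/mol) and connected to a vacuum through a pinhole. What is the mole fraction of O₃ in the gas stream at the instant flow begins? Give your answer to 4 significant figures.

0.2859

Each component's effusion rate ∝ (its partial pressure)·(1/√M) ∝ n_i/√M_i.
So x_O₃ in the escaping gas = (n_O₃/√M_O₃) / Σ(n_i/√M_i)
= (2.41/√48.00) / (2.41/√48.00 + 4.60/√28.02) = 0.3479/(0.3479 + 0.8690) = 0.2859.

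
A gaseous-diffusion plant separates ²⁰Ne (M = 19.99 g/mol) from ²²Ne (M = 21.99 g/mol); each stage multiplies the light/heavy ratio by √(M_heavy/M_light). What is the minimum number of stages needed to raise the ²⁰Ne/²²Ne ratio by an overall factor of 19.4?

63

Single-stage factor α = √(21.99/19.99), so ln α = ½ ln(1.10005) = 0.04768.
Need α^N ≥ 19.4 ⇒ N ≥ ln(19.4) / ln α = 2.965 / 0.04768 = 62.19.
So at least 63 stages are needed.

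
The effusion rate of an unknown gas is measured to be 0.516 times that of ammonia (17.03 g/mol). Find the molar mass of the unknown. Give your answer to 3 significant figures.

From Graham's law, rate_X/rate_NH₃ = √(M_NH₃/M_X).
0.516 = √(17.03/M_X)
M_X = 17.03 / 0.516² = 17.03 / 0.2663 = 64.0 g/mol

64.0 g/mol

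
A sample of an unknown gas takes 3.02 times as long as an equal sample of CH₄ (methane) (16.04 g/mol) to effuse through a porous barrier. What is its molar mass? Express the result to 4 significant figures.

By Graham's law, t_X/t_CH₄ = √(M_X/M_CH₄).
3.02 = √(M_X/16.04)
M_X = 16.04 × 3.02² = 16.04 × 9.120 = 146.3 g/mol

146.3 g/mol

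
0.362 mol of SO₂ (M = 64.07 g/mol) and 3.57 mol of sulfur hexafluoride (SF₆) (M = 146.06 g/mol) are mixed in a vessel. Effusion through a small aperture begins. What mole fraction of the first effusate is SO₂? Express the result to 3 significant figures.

0.133

Effusion rate of each component ∝ n_i/√M_i (partial pressure × 1/√M).
So x_SO₂ in the escaping gas = (n_SO₂/√M_SO₂) / Σ(n_i/√M_i)
= (0.362/√64.07) / (0.362/√64.07 + 3.57/√146.06) = 0.04523/(0.04523 + 0.2954) = 0.133.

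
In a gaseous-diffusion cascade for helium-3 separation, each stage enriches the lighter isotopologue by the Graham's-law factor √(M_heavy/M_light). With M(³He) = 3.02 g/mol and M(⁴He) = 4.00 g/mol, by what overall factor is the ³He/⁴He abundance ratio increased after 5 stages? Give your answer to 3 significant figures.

2.02

After 5 stages the ratio has grown by (√(4.00/3.02))^5 = (4.00/3.02)^(5/2).
= 1.32450^(5/2) = 2.02.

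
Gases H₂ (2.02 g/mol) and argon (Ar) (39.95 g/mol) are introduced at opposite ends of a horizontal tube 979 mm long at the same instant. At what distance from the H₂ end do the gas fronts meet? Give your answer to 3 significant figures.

Graham's law gives d_H₂/d_Ar = rate_H₂/rate_Ar = √(M_Ar/M_H₂) = √(39.95/2.02) = 4.447.
With d_H₂ + d_Ar = 979 mm, d_Ar = 979/(1 + 4.447) = 179.7 mm.
d_H₂ = 979 − 179.7 = 799 mm.

799 mm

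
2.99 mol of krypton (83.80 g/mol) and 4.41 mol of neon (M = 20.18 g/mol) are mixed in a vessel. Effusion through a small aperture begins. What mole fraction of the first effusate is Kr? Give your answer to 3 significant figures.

0.250

The effusion rate of species i is ∝ p_i/√M_i ∝ n_i/√M_i.
x_Kr(eff) = (n_Kr/√M_Kr) / (n_Kr/√M_Kr + n_Ne/√M_Ne)
= (2.99/√83.80) / (2.99/√83.80 + 4.41/√20.18) = 0.3266/(0.3266 + 0.9817) = 0.250.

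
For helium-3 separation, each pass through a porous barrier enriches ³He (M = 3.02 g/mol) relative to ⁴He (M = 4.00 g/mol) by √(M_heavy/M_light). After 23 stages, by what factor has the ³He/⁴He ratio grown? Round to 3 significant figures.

After 23 stages the ratio has grown by (√(4.00/3.02))^23 = (4.00/3.02)^(23/2).
= 1.32450^(23/2) = 25.3.

25.3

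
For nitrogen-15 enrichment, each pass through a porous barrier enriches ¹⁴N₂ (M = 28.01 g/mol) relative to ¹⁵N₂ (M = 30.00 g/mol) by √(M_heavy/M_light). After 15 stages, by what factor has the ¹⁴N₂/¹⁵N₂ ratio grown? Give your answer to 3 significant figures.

1.67

Overall factor = α^15 with α = √(30.00/28.01), i.e. (30.00/28.01)^(15/2).
= 1.07105^(15/2) = 1.67.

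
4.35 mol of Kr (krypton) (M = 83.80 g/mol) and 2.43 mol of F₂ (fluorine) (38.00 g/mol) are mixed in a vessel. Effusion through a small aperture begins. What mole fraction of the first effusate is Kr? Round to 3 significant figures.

0.547

Rate_i ∝ x_i/√M_i (Graham's law weighted by mole fraction), so the effusate composition follows n_i/√M_i.
So x_Kr in the escaping gas = (n_Kr/√M_Kr) / Σ(n_i/√M_i)
= (4.35/√83.80) / (4.35/√83.80 + 2.43/√38.00) = 0.4752/(0.4752 + 0.3942) = 0.547.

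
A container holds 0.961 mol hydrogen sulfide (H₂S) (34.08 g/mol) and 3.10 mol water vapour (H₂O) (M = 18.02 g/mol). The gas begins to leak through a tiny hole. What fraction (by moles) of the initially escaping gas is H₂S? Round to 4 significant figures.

Effusion rate of each component ∝ n_i/√M_i (partial pressure × 1/√M).
x_H₂S(eff) = (n_H₂S/√M_H₂S) / (n_H₂S/√M_H₂S + n_H₂O/√M_H₂O)
= (0.961/√34.08) / (0.961/√34.08 + 3.10/√18.02) = 0.1646/(0.1646 + 0.7303) = 0.1840.

0.1840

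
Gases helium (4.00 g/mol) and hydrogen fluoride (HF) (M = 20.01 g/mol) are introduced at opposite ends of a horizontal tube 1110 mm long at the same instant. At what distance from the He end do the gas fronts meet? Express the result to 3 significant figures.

767 mm

The fronts meet when d_He + d_HF = L with d_He/d_HF = √(M_HF/M_He) (Graham's law). Here √(M_HF/M_He) = √(20.01/4.00) = 2.237.
With d_He + d_HF = 1110 mm, d_HF = 1110/(1 + 2.237) = 342.9 mm.
d_He = 1110 − 342.9 = 767 mm.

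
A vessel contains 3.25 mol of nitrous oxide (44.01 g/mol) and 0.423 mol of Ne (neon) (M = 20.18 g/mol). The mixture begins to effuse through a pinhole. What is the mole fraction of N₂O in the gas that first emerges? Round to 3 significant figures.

Effusion rate of each component ∝ n_i/√M_i (partial pressure × 1/√M).
So x_N₂O in the escaping gas = (n_N₂O/√M_N₂O) / Σ(n_i/√M_i)
= (3.25/√44.01) / (3.25/√44.01 + 0.423/√20.18) = 0.4899/(0.4899 + 0.09416) = 0.839.

0.839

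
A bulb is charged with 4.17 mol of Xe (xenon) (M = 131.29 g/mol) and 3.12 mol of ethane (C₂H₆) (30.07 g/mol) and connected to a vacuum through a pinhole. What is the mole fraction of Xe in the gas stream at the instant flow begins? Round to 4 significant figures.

0.3901

The effusion rate of species i is ∝ p_i/√M_i ∝ n_i/√M_i.
x_Xe(eff) = (n_Xe/√M_Xe) / (n_Xe/√M_Xe + n_C₂H₆/√M_C₂H₆)
= (4.17/√131.29) / (4.17/√131.29 + 3.12/√30.07) = 0.3639/(0.3639 + 0.5690) = 0.3901.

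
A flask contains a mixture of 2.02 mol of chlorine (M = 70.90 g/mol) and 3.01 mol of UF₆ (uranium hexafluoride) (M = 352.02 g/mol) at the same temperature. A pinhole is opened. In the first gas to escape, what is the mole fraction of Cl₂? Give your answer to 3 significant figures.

0.599

The effusion rate of species i is ∝ p_i/√M_i ∝ n_i/√M_i.
x_Cl₂(eff) = (n_Cl₂/√M_Cl₂) / (n_Cl₂/√M_Cl₂ + n_UF₆/√M_UF₆)
= (2.02/√70.90) / (2.02/√70.90 + 3.01/√352.02) = 0.2399/(0.2399 + 0.1604) = 0.599.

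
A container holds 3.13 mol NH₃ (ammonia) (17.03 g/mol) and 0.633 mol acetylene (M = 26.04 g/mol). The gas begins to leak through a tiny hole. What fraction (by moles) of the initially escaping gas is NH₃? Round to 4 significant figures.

0.8594

Each component's effusion rate ∝ (its partial pressure)·(1/√M) ∝ n_i/√M_i.
x_NH₃(eff) = (n_NH₃/√M_NH₃) / (n_NH₃/√M_NH₃ + n_C₂H₂/√M_C₂H₂)
= (3.13/√17.03) / (3.13/√17.03 + 0.633/√26.04) = 0.7585/(0.7585 + 0.1240) = 0.8594.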